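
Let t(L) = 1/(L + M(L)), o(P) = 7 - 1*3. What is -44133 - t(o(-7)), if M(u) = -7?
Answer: -132398/3 ≈ -44133.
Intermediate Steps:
o(P) = 4 (o(P) = 7 - 3 = 4)
t(L) = 1/(-7 + L) (t(L) = 1/(L - 7) = 1/(-7 + L))
-44133 - t(o(-7)) = -44133 - 1/(-7 + 4) = -44133 - 1/(-3) = -44133 - 1*(-1/3) = -44133 + 1/3 = -132398/3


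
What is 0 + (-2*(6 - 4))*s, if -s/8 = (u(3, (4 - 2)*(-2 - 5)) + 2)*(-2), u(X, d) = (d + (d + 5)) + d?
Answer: 2240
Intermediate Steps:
u(X, d) = 5 + 3*d (u(X, d) = (d + (5 + d)) + d = (5 + 2*d) + d = 5 + 3*d)
s = -560 (s = -8*((5 + 3*((4 - 2)*(-2 - 5))) + 2)*(-2) = -8*((5 + 3*(2*(-7))) + 2)*(-2) = -8*((5 + 3*(-14)) + 2)*(-2) = -8*((5 - 42) + 2)*(-2) = -8*(-37 + 2)*(-2) = -(-280)*(-2) = -8*70 = -560)
0 + (-2*(6 - 4))*s = 0 - 2*(6 - 4)*(-560) = 0 - 2*2*(-560) = 0 - 4*(-560) = 0 + 2240 = 2240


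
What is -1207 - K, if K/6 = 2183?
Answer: -14305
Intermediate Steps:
K = 13098 (K = 6*2183 = 13098)
-1207 - K = -1207 - 1*13098 = -1207 - 13098 = -14305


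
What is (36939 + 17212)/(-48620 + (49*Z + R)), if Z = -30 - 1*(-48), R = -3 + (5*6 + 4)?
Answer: -54151/47707 ≈ -1.1351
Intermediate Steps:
R = 31 (R = -3 + (30 + 4) = -3 + 34 = 31)
Z = 18 (Z = -30 + 48 = 18)
(36939 + 17212)/(-48620 + (49*Z + R)) = (36939 + 17212)/(-48620 + (49*18 + 31)) = 54151/(-48620 + (882 + 31)) = 54151/(-48620 + 913) = 54151/(-47707) = 54151*(-1/47707) = -54151/47707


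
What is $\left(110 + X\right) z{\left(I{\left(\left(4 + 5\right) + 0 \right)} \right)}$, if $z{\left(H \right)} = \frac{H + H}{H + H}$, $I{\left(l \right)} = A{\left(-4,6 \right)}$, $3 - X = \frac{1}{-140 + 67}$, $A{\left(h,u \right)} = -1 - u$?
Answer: $\frac{8250}{73} \approx 113.01$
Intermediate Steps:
$X = \frac{220}{73}$ ($X = 3 - \frac{1}{-140 + 67} = 3 - \frac{1}{-73} = 3 - - \frac{1}{73} = 3 + \frac{1}{73} = \frac{220}{73} \approx 3.0137$)
$I{\left(l \right)} = -7$ ($I{\left(l \right)} = -1 - 6 = -7$)
$z{\left(H \right)} = 1$ ($z{\left(H \right)} = \frac{2 H}{2 H} = 2 H \frac{1}{2 H} = 1$)
$\left(110 + X\right) z{\left(I{\left(\left(4 + 5\right) + 0 \right)} \right)} = \left(110 + \frac{220}{73}\right) 1 = \frac{8250}{73} \cdot 1 = \frac{8250}{73}$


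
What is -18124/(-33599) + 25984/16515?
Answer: 1172354276/554887485 ≈ 2.1128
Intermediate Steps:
-18124/(-33599) + 25984/16515 = -18124*(-1/33599) + 25984*(1/16515) = 18124/33599 + 25984/16515 = 1172354276/554887485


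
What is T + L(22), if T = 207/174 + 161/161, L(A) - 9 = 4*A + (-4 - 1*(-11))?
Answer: 6159/58 ≈ 106.19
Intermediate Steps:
L(A) = 16 + 4*A (L(A) = 9 + (4*A + (-4 - 1*(-11))) = 9 + (4*A + (-4 + 11)) = 9 + (4*A + 7) = 9 + (7 + 4*A) = 16 + 4*A)
T = 127/58 (T = 207*(1/174) + 161*(1/161) = 69/58 + 1 = 127/58 ≈ 2.1897)
T + L(22) = 127/58 + (16 + 4*22) = 127/58 + (16 + 88) = 127/58 + 104 = 6159/58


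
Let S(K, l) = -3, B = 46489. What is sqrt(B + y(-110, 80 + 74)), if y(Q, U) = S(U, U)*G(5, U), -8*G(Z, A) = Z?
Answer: sqrt(743854)/4 ≈ 215.62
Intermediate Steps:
G(Z, A) = -Z/8
y(Q, U) = 15/8 (y(Q, U) = -(-3)*5/8 = -3*(-5/8) = 15/8)
sqrt(B + y(-110, 80 + 74)) = sqrt(46489 + 15/8) = sqrt(371927/8) = sqrt(743854)/4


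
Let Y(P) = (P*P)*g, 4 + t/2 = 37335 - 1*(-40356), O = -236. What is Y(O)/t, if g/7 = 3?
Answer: 584808/77687 ≈ 7.5277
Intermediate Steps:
g = 21 (g = 7*3 = 21)
t = 155374 (t = -8 + 2*(37335 - 1*(-40356)) = -8 + 2*(37335 + 40356) = -8 + 2*77691 = -8 + 155382 = 155374)
Y(P) = 21*P**2 (Y(P) = (P*P)*21 = P**2*21 = 21*P**2)
Y(O)/t = (21*(-236)**2)/155374 = (21*55696)*(1/155374) = 1169616*(1/155374) = 584808/77687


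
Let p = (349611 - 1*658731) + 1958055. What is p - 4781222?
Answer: -3132287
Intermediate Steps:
p = 1648935 (p = (349611 - 658731) + 1958055 = -309120 + 1958055 = 1648935)
p - 4781222 = 1648935 - 4781222 = -3132287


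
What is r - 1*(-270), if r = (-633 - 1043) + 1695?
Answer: 289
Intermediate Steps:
r = 19 (r = -1676 + 1695 = 19)
r - 1*(-270) = 19 - 1*(-270) = 19 + 270 = 289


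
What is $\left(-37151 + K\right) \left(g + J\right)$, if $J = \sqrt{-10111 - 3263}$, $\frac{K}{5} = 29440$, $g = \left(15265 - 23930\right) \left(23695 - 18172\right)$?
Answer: $-5266592432955 + 330147 i \sqrt{1486} \approx -5.2666 \cdot 10^{12} + 1.2727 \cdot 10^{7} i$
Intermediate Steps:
$g = -47856795$ ($g = \left(-8665\right) 5523 = -47856795$)
$K = 147200$ ($K = 5 \cdot 29440 = 147200$)
$J = 3 i \sqrt{1486}$ ($J = \sqrt{-13374} = 3 i \sqrt{1486} \approx 115.65 i$)
$\left(-37151 + K\right) \left(g + J\right) = \left(-37151 + 147200\right) \left(-47856795 + 3 i \sqrt{1486}\right) = 110049 \left(-47856795 + 3 i \sqrt{1486}\right) = -5266592432955 + 330147 i \sqrt{1486}$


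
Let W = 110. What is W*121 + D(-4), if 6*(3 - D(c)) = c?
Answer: 39941/3 ≈ 13314.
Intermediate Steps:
D(c) = 3 - c/6
W*121 + D(-4) = 110*121 + (3 - ⅙*(-4)) = 13310 + (3 + ⅔) = 13310 + 11/3 = 39941/3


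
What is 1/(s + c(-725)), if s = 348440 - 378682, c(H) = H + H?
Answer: -1/31692 ≈ -3.1554e-5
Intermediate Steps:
c(H) = 2*H
s = -30242
1/(s + c(-725)) = 1/(-30242 + 2*(-725)) = 1/(-30242 - 1450) = 1/(-31692) = -1/31692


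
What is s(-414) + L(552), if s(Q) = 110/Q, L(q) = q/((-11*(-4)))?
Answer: 27961/2277 ≈ 12.280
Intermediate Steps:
L(q) = q/44
s(-414) + L(552) = 110/(-414) + (1/44)*552 = 110*(-1/414) + 138/11 = -55/207 + 138/11 = 27961/2277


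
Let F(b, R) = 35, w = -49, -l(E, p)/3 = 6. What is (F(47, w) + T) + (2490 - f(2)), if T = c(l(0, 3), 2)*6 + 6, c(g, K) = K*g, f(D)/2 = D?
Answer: 2311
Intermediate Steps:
l(E, p) = -18 (l(E, p) = -3*6 = -18)
f(D) = 2*D
T = -210 (T = (2*(-18))*6 + 6 = -36*6 + 6 = -216 + 6 = -210)
(F(47, w) + T) + (2490 - f(2)) = (35 - 210) + (2490 - 2*2) = -175 + (2490 - 1*4) = -175 + (2490 - 4) = -175 + 2486 = 2311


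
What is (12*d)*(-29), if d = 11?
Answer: -3828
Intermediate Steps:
(12*d)*(-29) = (12*11)*(-29) = 132*(-29) = -3828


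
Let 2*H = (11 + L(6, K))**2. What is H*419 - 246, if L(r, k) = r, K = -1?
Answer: 120599/2 ≈ 60300.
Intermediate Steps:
H = 289/2 (H = (11 + 6)**2/2 = (1/2)*17**2 = (1/2)*289 = 289/2 ≈ 144.50)
H*419 - 246 = (289/2)*419 - 246 = 121091/2 - 246 = 120599/2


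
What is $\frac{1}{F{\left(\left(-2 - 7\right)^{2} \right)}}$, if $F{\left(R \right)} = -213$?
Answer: $- \frac{1}{213} \approx -0.0046948$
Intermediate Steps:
$\frac{1}{F{\left(\left(-2 - 7\right)^{2} \right)}} = \frac{1}{-213} = - \frac{1}{213}$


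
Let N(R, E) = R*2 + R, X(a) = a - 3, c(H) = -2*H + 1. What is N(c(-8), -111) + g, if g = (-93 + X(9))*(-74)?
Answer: 6489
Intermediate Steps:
c(H) = 1 - 2*H
X(a) = -3 + a
N(R, E) = 3*R (N(R, E) = 2*R + R = 3*R)
g = 6438 (g = (-93 + (-3 + 9))*(-74) = (-93 + 6)*(-74) = -87*(-74) = 6438)
N(c(-8), -111) + g = 3*(1 - 2*(-8)) + 6438 = 3*(1 + 16) + 6438 = 3*17 + 6438 = 51 + 6438 = 6489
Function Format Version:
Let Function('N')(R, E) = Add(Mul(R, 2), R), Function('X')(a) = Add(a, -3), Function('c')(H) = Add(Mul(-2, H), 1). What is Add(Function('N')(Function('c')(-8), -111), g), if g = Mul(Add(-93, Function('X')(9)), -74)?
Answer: 6489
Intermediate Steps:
Function('c')(H) = Add(1, Mul(-2, H))
Function('X')(a) = Add(-3, a)
Function('N')(R, E) = Mul(3, R) (Function('N')(R, E) = Add(Mul(2, R), R) = Mul(3, R))
g = 6438 (g = Mul(Add(-93, Add(-3, 9)), -74) = Mul(Add(-93, 6), -74) = Mul(-87, -74) = 6438)
Add(Function('N')(Function('c')(-8), -111), g) = Add(Mul(3, Add(1, Mul(-2, -8))), 6438) = Add(Mul(3, Add(1, 16)), 6438) = Add(Mul(3, 17), 6438) = Add(51, 6438) = 6489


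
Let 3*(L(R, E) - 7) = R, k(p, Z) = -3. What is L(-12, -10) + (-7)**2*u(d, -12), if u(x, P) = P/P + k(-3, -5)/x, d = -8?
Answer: 563/8 ≈ 70.375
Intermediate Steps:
L(R, E) = 7 + R/3
u(x, P) = 1 - 3/x (u(x, P) = P/P - 3/x = 1 - 3/x)
L(-12, -10) + (-7)**2*u(d, -12) = (7 + (1/3)*(-12)) + (-7)**2*((-3 - 8)/(-8)) = (7 - 4) + 49*(-1/8*(-11)) = 3 + 49*(11/8) = 3 + 539/8 = 563/8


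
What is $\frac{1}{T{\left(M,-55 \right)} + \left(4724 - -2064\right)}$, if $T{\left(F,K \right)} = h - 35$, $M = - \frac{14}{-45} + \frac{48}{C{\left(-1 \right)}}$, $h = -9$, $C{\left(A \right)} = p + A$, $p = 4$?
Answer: $\frac{1}{6744} \approx 0.00014828$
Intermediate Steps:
$C{\left(A \right)} = 4 + A$
$M = \frac{734}{45}$ ($M = - \frac{14}{-45} + \frac{48}{4 - 1} = \left(-14\right) \left(- \frac{1}{45}\right) + \frac{48}{3} = \frac{14}{45} + 48 \cdot \frac{1}{3} = \frac{14}{45} + 16 = \frac{734}{45} \approx 16.311$)
$T{\left(F,K \right)} = -44$ ($T{\left(F,K \right)} = -9 - 35 = -44$)
$\frac{1}{T{\left(M,-55 \right)} + \left(4724 - -2064\right)} = \frac{1}{-44 + \left(4724 - -2064\right)} = \frac{1}{-44 + \left(4724 + 2064\right)} = \frac{1}{-44 + 6788} = \frac{1}{6744}$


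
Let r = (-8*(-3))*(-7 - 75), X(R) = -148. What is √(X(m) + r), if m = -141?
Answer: 46*I ≈ 46.0*I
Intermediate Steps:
r = -1968 (r = 24*(-82) = -1968)
√(X(m) + r) = √(-148 - 1968) = √(-2116) = 46*I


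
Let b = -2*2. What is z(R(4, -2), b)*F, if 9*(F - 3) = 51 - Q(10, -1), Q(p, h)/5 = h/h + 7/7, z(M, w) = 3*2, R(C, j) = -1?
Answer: 136/3 ≈ 45.333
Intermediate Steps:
b = -4
z(M, w) = 6
Q(p, h) = 10 (Q(p, h) = 5*(h/h + 7/7) = 5*(1 + 7*(1/7)) = 5*(1 + 1) = 5*2 = 10)
F = 68/9 (F = 3 + (51 - 1*10)/9 = 3 + (51 - 10)/9 = 3 + (1/9)*41 = 3 + 41/9 = 68/9 ≈ 7.5556)
z(R(4, -2), b)*F = 6*(68/9) = 136/3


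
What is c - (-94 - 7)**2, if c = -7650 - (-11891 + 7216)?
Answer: -13176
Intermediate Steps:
c = -2975 (c = -7650 - 1*(-4675) = -7650 + 4675 = -2975)
c - (-94 - 7)**2 = -2975 - (-94 - 7)**2 = -2975 - 1*(-101)**2 = -2975 - 1*10201 = -2975 - 10201 = -13176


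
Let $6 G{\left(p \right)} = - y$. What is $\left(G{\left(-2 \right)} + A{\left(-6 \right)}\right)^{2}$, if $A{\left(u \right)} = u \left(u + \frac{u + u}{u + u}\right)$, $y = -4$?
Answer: $\frac{8464}{9} \approx 940.44$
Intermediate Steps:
$G{\left(p \right)} = \frac{2}{3}$ ($G{\left(p \right)} = \frac{\left(-1\right) \left(-4\right)}{6} = \frac{1}{6} \cdot 4 = \frac{2}{3}$)
$A{\left(u \right)} = u \left(1 + u\right)$ ($A{\left(u \right)} = u \left(u + \frac{2 u}{2 u}\right) = u \left(u + 2 u \frac{1}{2 u}\right) = u \left(u + 1\right) = u \left(1 + u\right)$)
$\left(G{\left(-2 \right)} + A{\left(-6 \right)}\right)^{2} = \left(\frac{2}{3} - 6 \left(1 - 6\right)\right)^{2} = \left(\frac{2}{3} - -30\right)^{2} = \left(\frac{2}{3} + 30\right)^{2} = \left(\frac{92}{3}\right)^{2} = \frac{8464}{9}$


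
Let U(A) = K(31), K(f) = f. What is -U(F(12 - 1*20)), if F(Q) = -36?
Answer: -31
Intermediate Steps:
U(A) = 31
-U(F(12 - 1*20)) = -1*31 = -31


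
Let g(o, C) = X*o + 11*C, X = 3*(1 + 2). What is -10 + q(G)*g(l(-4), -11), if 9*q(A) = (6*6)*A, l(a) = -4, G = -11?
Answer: 6898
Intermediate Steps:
X = 9 (X = 3*3 = 9)
q(A) = 4*A (q(A) = ((6*6)*A)/9 = (36*A)/9 = 4*A)
g(o, C) = 9*o + 11*C
-10 + q(G)*g(l(-4), -11) = -10 + (4*(-11))*(9*(-4) + 11*(-11)) = -10 - 44*(-36 - 121) = -10 - 44*(-157) = -10 + 6908 = 6898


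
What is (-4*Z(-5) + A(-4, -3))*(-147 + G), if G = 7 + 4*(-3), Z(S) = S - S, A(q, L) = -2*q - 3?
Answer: -760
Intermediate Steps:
A(q, L) = -3 - 2*q
Z(S) = 0
G = -5 (G = 7 - 12 = -5)
(-4*Z(-5) + A(-4, -3))*(-147 + G) = (-4*0 + (-3 - 2*(-4)))*(-147 - 5) = (0 + (-3 + 8))*(-152) = (0 + 5)*(-152) = 5*(-152) = -760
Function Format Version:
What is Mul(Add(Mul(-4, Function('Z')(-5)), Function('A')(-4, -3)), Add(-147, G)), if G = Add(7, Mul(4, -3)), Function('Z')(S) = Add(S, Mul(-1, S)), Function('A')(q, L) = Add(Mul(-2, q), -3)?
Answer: -760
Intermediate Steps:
Function('A')(q, L) = Add(-3, Mul(-2, q))
Function('Z')(S) = 0
G = -5 (G = Add(7, -12) = -5)
Mul(Add(Mul(-4, Function('Z')(-5)), Function('A')(-4, -3)), Add(-147, G)) = Mul(Add(Mul(-4, 0), Add(-3, Mul(-2, -4))), Add(-147, -5)) = Mul(Add(0, Add(-3, 8)), -152) = Mul(Add(0, 5), -152) = Mul(5, -152) = -760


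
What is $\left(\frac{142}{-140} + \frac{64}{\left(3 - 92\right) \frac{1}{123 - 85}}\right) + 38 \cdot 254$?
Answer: $\frac{59955401}{6230} \approx 9623.7$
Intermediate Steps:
$\left(\frac{142}{-140} + \frac{64}{\left(3 - 92\right) \frac{1}{123 - 85}}\right) + 38 \cdot 254 = \left(142 \left(- \frac{1}{140}\right) + \frac{64}{\left(-89\right) \frac{1}{38}}\right) + 9652 = \left(- \frac{71}{70} + \frac{64}{\left(-89\right) \frac{1}{38}}\right) + 9652 = \left(- \frac{71}{70} + \frac{64}{- \frac{89}{38}}\right) + 9652 = \left(- \frac{71}{70} + 64 \left(- \frac{38}{89}\right)\right) + 9652 = \left(- \frac{71}{70} - \frac{2432}{89}\right) + 9652 = - \frac{176559}{6230} + 9652 = \frac{59955401}{6230}$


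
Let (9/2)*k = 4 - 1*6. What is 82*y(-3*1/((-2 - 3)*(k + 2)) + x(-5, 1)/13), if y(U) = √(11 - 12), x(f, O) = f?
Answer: 82*I ≈ 82.0*I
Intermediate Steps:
k = -4/9 (k = 2*(4 - 1*6)/9 = 2*(4 - 6)/9 = (2/9)*(-2) = -4/9 ≈ -0.44444)
y(U) = I (y(U) = √(-1) = I)
82*y(-3*1/((-2 - 3)*(k + 2)) + x(-5, 1)/13) = 82*I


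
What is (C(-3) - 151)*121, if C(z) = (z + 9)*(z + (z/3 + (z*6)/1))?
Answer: -34243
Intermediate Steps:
C(z) = 22*z*(9 + z)/3 (C(z) = (9 + z)*(z + (z*(⅓) + (6*z)*1)) = (9 + z)*(z + (z/3 + 6*z)) = (9 + z)*(z + 19*z/3) = (9 + z)*(22*z/3) = 22*z*(9 + z)/3)
(C(-3) - 151)*121 = ((22/3)*(-3)*(9 - 3) - 151)*121 = ((22/3)*(-3)*6 - 151)*121 = (-132 - 151)*121 = -283*121 = -34243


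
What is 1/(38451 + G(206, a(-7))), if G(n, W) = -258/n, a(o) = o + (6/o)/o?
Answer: 103/3960324 ≈ 2.6008e-5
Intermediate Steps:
a(o) = o + 6/o**2
1/(38451 + G(206, a(-7))) = 1/(38451 - 258/206) = 1/(38451 - 258*1/206) = 1/(38451 - 129/103) = 1/(3960324/103) = 103/3960324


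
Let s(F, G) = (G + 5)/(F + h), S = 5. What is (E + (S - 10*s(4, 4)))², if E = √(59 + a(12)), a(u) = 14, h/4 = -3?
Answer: 5393/16 + 65*√73/2 ≈ 614.74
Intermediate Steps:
h = -12 (h = 4*(-3) = -12)
s(F, G) = (5 + G)/(-12 + F) (s(F, G) = (G + 5)/(F - 12) = (5 + G)/(-12 + F))
E = √73 (E = √(59 + 14) = √73 ≈ 8.5440)
(E + (S - 10*s(4, 4)))² = (√73 + (5 - 10*(5 + 4)/(-12 + 4)))² = (√73 + (5 - 10*9/(-8)))² = (√73 + (5 - (-5)*9/4))² = (√73 + (5 - 10*(-9/8)))² = (√73 + (5 + 45/4))² = (√73 + 65/4)² = (65/4 + √73)²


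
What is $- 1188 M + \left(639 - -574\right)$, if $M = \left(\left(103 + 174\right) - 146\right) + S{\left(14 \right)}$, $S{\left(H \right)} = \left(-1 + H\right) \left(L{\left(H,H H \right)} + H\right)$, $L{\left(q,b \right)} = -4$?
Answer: $-308855$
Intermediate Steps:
$S{\left(H \right)} = \left(-1 + H\right) \left(-4 + H\right)$
$M = 261$ ($M = \left(\left(103 + 174\right) - 146\right) + \left(4 + 14^{2} - 70\right) = \left(277 - 146\right) + \left(4 + 196 - 70\right) = 131 + 130 = 261$)
$- 1188 M + \left(639 - -574\right) = \left(-1188\right) 261 + \left(639 - -574\right) = -310068 + \left(639 + 574\right) = -310068 + 1213 = -308855$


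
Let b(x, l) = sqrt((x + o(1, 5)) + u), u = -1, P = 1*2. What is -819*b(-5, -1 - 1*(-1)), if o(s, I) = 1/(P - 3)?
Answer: -819*I*sqrt(7) ≈ -2166.9*I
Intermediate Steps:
P = 2
o(s, I) = -1 (o(s, I) = 1/(2 - 3) = 1/(-1) = -1)
b(x, l) = sqrt(-2 + x) (b(x, l) = sqrt((x - 1) - 1) = sqrt((-1 + x) - 1) = sqrt(-2 + x))
-819*b(-5, -1 - 1*(-1)) = -819*sqrt(-2 - 5) = -819*I*sqrt(7)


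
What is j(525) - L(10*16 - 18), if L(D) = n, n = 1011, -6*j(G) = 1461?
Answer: -2509/2 ≈ -1254.5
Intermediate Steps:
j(G) = -487/2 (j(G) = -⅙*1461 = -487/2)
L(D) = 1011
j(525) - L(10*16 - 18) = -487/2 - 1*1011 = -487/2 - 1011 = -2509/2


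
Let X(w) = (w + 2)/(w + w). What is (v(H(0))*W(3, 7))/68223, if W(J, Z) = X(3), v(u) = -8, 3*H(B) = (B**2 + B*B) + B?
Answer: -20/204669 ≈ -9.7719e-5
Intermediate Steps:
X(w) = (2 + w)/(2*w) (X(w) = (2 + w)/((2*w)) = (2 + w)*(1/(2*w)) = (2 + w)/(2*w))
H(B) = B/3 + 2*B**2/3 (H(B) = ((B**2 + B*B) + B)/3 = ((B**2 + B**2) + B)/3 = (2*B**2 + B)/3 = (B + 2*B**2)/3 = B/3 + 2*B**2/3)
W(J, Z) = 5/6 (W(J, Z) = (1/2)*(2 + 3)/3 = (1/2)*(1/3)*5 = 5/6)
(v(H(0))*W(3, 7))/68223 = -8*5/6/68223 = -20/3*1/68223 = -20/204669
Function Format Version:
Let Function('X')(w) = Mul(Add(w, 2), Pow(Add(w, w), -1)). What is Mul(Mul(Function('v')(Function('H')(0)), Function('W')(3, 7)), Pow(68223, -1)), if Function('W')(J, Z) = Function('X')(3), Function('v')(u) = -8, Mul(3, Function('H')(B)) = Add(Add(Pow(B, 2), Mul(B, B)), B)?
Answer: Rational(-20, 204669) ≈ -9.7719e-5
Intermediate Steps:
Function('X')(w) = Mul(Rational(1, 2), Pow(w, -1), Add(2, w)) (Function('X')(w) = Mul(Add(2, w), Pow(Mul(2, w), -1)) = Mul(Add(2, w), Mul(Rational(1, 2), Pow(w, -1))) = Mul(Rational(1, 2), Pow(w, -1), Add(2, w)))
Function('H')(B) = Add(Mul(Rational(1, 3), B), Mul(Rational(2, 3), Pow(B, 2))) (Function('H')(B) = Mul(Rational(1, 3), Add(Add(Pow(B, 2), Mul(B, B)), B)) = Mul(Rational(1, 3), Add(Add(Pow(B, 2), Pow(B, 2)), B)) = Mul(Rational(1, 3), Add(Mul(2, Pow(B, 2)), B)) = Mul(Rational(1, 3), Add(B, Mul(2, Pow(B, 2)))) = Add(Mul(Rational(1, 3), B), Mul(Rational(2, 3), Pow(B, 2))))
Function('W')(J, Z) = Rational(5, 6) (Function('W')(J, Z) = Mul(Rational(1, 2), Pow(3, -1), Add(2, 3)) = Mul(Rational(1, 2), Rational(1, 3), 5) = Rational(5, 6))
Mul(Mul(Function('v')(Function('H')(0)), Function('W')(3, 7)), Pow(68223, -1)) = Mul(Mul(-8, Rational(5, 6)), Pow(68223, -1)) = Mul(Rational(-20, 3), Rational(1, 68223)) = Rational(-20, 204669)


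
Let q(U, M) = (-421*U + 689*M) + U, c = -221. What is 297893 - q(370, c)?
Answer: 605562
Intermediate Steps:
q(U, M) = -420*U + 689*M
297893 - q(370, c) = 297893 - (-420*370 + 689*(-221)) = 297893 - (-155400 - 152269) = 297893 - 1*(-307669) = 297893 + 307669 = 605562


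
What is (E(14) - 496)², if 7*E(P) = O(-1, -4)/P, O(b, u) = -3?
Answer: 2363029321/9604 ≈ 2.4605e+5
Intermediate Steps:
E(P) = -3/(7*P) (E(P) = (-3/P)/7 = -3/(7*P))
(E(14) - 496)² = (-3/7/14 - 496)² = (-3/7*1/14 - 496)² = (-3/98 - 496)² = (-48611/98)² = 2363029321/9604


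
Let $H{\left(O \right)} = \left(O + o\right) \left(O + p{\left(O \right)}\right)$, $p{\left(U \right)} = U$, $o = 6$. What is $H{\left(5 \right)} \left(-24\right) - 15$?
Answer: $-2655$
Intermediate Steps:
$H{\left(O \right)} = 2 O \left(6 + O\right)$ ($H{\left(O \right)} = \left(O + 6\right) \left(O + O\right) = \left(6 + O\right) 2 O = 2 O \left(6 + O\right)$)
$H{\left(5 \right)} \left(-24\right) - 15 = 2 \cdot 5 \left(6 + 5\right) \left(-24\right) - 15 = 2 \cdot 5 \cdot 11 \left(-24\right) - 15 = 110 \left(-24\right) - 15 = -2640 - 15 = -2655$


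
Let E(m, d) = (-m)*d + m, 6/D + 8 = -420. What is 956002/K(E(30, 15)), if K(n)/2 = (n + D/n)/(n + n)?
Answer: 12029564366400/12583199 ≈ 9.5600e+5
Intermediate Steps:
D = -3/214 (D = 6/(-8 - 420) = 6/(-428) = 6*(-1/428) = -3/214 ≈ -0.014019)
E(m, d) = m - d*m (E(m, d) = -d*m + m = m - d*m)
K(n) = (n - 3/(214*n))/n (K(n) = 2*((n - 3/(214*n))/(n + n)) = 2*((n - 3/(214*n))/((2*n))) = 2*((n - 3/(214*n))*(1/(2*n))) = 2*((n - 3/(214*n))/(2*n)) = (n - 3/(214*n))/n)
956002/K(E(30, 15)) = 956002/(1 - 3*1/(900*(1 - 1*15)**2)/214) = 956002/(1 - 3*1/(900*(1 - 15)**2)/214) = 956002/(1 - 3/(214*(30*(-14))**2)) = 956002/(1 - 3/214/(-420)**2) = 956002/(1 - 3/214*1/176400) = 956002/(1 - 1/12583200) = 956002/(12583199/12583200) = 956002*(12583200/12583199) = 12029564366400/12583199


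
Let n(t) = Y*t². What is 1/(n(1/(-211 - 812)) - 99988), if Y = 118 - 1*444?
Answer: -1046529/104640341978 ≈ -1.0001e-5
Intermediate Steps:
Y = -326 (Y = 118 - 444 = -326)
n(t) = -326*t²
1/(n(1/(-211 - 812)) - 99988) = 1/(-326/(-211 - 812)² - 99988) = 1/(-326*(1/(-1023))² - 99988) = 1/(-326*(-1/1023)² - 99988) = 1/(-326*1/1046529 - 99988) = 1/(-326/1046529 - 99988) = 1/(-104640341978/1046529) = -1046529/104640341978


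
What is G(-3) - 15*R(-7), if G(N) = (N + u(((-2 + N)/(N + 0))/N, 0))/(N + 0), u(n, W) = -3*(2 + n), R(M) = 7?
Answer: -923/9 ≈ -102.56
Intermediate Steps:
u(n, W) = -6 - 3*n
G(N) = (-6 + N - 3*(-2 + N)/N**2)/N (G(N) = (N + (-6 - 3*(-2 + N)/(N + 0)/N))/(N + 0) = (N + (-6 - 3*(-2 + N)/N/N))/N = (N + (-6 - 3*(-2 + N)/N**2))/N = (-6 + N - 3*(-2 + N)/N**2)/N)
G(-3) - 15*R(-7) = (6 - 3*(-3) + (-3)**2*(-6 - 3))/(-3)**3 - 15*7 = -(6 + 9 + 9*(-9))/27 - 105 = -(6 + 9 - 81)/27 - 105 = -1/27*(-66) - 105 = 22/9 - 105 = -923/9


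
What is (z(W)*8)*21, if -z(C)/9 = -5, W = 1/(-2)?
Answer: 7560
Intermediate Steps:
W = -1/2 (W = 1*(-1/2) = -1/2 ≈ -0.50000)
z(C) = 45 (z(C) = -9*(-5) = 45)
(z(W)*8)*21 = (45*8)*21 = 360*21 = 7560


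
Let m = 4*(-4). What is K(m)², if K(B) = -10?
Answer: 100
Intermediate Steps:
m = -16
K(m)² = (-10)² = 100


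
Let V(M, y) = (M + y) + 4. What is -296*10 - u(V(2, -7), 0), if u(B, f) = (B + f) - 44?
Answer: -2915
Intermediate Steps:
V(M, y) = 4 + M + y
u(B, f) = -44 + B + f
-296*10 - u(V(2, -7), 0) = -296*10 - (-44 + (4 + 2 - 7) + 0) = -2960 - (-44 - 1 + 0) = -2960 - 1*(-45) = -2960 + 45 = -2915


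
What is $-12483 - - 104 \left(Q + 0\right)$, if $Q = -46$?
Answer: $-17267$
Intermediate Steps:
$-12483 - - 104 \left(Q + 0\right) = -12483 - - 104 \left(-46 + 0\right) = -12483 - \left(-104\right) \left(-46\right) = -12483 - 4784 = -17267$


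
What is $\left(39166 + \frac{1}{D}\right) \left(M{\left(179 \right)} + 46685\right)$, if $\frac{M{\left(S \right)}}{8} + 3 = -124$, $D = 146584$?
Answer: $\frac{262190704409205}{146584} \approx 1.7887 \cdot 10^{9}$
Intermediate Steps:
$M{\left(S \right)} = -1016$ ($M{\left(S \right)} = -24 + 8 \left(-124\right) = -24 - 992 = -1016$)
$\left(39166 + \frac{1}{D}\right) \left(M{\left(179 \right)} + 46685\right) = \left(39166 + \frac{1}{146584}\right) \left(-1016 + 46685\right) = \left(39166 + \frac{1}{146584}\right) 45669 = \frac{5741108945}{146584} \cdot 45669 = \frac{262190704409205}{146584}$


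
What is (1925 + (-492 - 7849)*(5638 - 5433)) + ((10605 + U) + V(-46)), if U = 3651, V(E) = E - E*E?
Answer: -1695886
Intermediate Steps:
V(E) = E - E²
(1925 + (-492 - 7849)*(5638 - 5433)) + ((10605 + U) + V(-46)) = (1925 + (-492 - 7849)*(5638 - 5433)) + ((10605 + 3651) - 46*(1 - 1*(-46))) = (1925 - 8341*205) + (14256 - 46*(1 + 46)) = (1925 - 1709905) + (14256 - 46*47) = -1707980 + (14256 - 2162) = -1707980 + 12094 = -1695886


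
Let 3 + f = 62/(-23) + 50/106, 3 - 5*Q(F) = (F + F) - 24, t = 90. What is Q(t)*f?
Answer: 974304/6095 ≈ 159.85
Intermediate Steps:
Q(F) = 27/5 - 2*F/5 (Q(F) = 3/5 - ((F + F) - 24)/5 = 3/5 - (2*F - 24)/5 = 3/5 - (-24 + 2*F)/5 = 3/5 + (24/5 - 2*F/5) = 27/5 - 2*F/5)
f = -6368/1219 (f = -3 + (62/(-23) + 50/106) = -3 + (62*(-1/23) + 50*(1/106)) = -3 + (-62/23 + 25/53) = -3 - 2711/1219 = -6368/1219 ≈ -5.2240)
Q(t)*f = (27/5 - 2/5*90)*(-6368/1219) = (27/5 - 36)*(-6368/1219) = -153/5*(-6368/1219) = 974304/6095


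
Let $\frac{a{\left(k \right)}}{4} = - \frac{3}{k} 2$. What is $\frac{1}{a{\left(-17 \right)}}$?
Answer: $\frac{17}{24} \approx 0.70833$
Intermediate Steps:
$a{\left(k \right)} = - \frac{24}{k}$ ($a{\left(k \right)} = 4 - \frac{3}{k} 2 = 4 \left(- \frac{6}{k}\right) = - \frac{24}{k}$)
$\frac{1}{a{\left(-17 \right)}} = \frac{1}{\left(-24\right) \frac{1}{-17}} = \frac{1}{\left(-24\right) \left(- \frac{1}{17}\right)} = \frac{1}{\frac{24}{17}} = \frac{17}{24}$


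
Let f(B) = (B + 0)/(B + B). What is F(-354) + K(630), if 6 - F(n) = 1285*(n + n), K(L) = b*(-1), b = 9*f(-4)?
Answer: 1819563/2 ≈ 9.0978e+5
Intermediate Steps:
f(B) = ½ (f(B) = B/((2*B)) = B*(1/(2*B)) = ½)
b = 9/2 (b = 9*(½) = 9/2 ≈ 4.5000)
K(L) = -9/2 (K(L) = (9/2)*(-1) = -9/2)
F(n) = 6 - 2570*n (F(n) = 6 - 1285*(n + n) = 6 - 1285*2*n = 6 - 2570*n)
F(-354) + K(630) = (6 - 2570*(-354)) - 9/2 = (6 + 909780) - 9/2 = 909786 - 9/2 = 1819563/2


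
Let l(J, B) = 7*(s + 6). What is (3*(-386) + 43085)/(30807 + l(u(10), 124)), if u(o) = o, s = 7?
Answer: 41927/30898 ≈ 1.3569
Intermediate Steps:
l(J, B) = 91 (l(J, B) = 7*(7 + 6) = 7*13 = 91)
(3*(-386) + 43085)/(30807 + l(u(10), 124)) = (3*(-386) + 43085)/(30807 + 91) = (-1158 + 43085)/30898 = 41927*(1/30898) = 41927/30898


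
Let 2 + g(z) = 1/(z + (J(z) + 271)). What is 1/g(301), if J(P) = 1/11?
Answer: -6293/12575 ≈ -0.50044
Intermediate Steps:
J(P) = 1/11
g(z) = -2 + 1/(2982/11 + z) (g(z) = -2 + 1/(z + (1/11 + 271)) = -2 + 1/(z + 2982/11) = -2 + 1/(2982/11 + z))
1/g(301) = 1/((-5953 - 22*301)/(2982 + 11*301)) = 1/((-5953 - 6622)/(2982 + 3311)) = 1/(-12575/6293) = -6293/12575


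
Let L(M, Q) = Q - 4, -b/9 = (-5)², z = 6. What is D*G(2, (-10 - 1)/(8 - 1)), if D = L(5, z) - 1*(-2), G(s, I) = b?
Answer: -900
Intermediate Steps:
b = -225 (b = -9*(-5)² = -9*25 = -225)
L(M, Q) = -4 + Q
G(s, I) = -225
D = 4 (D = (-4 + 6) - 1*(-2) = 2 + 2 = 4)
D*G(2, (-10 - 1)/(8 - 1)) = 4*(-225) = -900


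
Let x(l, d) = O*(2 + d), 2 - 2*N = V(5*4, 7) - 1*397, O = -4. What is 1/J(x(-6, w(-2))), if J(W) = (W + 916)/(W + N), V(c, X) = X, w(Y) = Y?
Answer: 49/229 ≈ 0.21397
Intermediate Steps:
N = 196 (N = 1 - (7 - 1*397)/2 = 1 - (7 - 397)/2 = 1 - ½*(-390) = 1 + 195 = 196)
x(l, d) = -8 - 4*d (x(l, d) = -4*(2 + d) = -8 - 4*d)
J(W) = (916 + W)/(196 + W) (J(W) = (W + 916)/(W + 196) = (916 + W)/(196 + W))
1/J(x(-6, w(-2))) = 1/((916 + (-8 - 4*(-2)))/(196 + (-8 - 4*(-2)))) = 1/((916 + (-8 + 8))/(196 + (-8 + 8))) = 1/((916 + 0)/(196 + 0)) = 1/(916/196) = 1/((1/196)*916) = 1/(229/49) = 49/229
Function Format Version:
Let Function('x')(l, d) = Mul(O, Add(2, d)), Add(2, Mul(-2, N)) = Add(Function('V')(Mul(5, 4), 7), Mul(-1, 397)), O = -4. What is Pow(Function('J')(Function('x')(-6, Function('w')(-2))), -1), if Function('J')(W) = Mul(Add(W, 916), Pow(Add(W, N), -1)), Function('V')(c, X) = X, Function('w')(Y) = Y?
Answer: Rational(49, 229) ≈ 0.21397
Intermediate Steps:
N = 196 (N = Add(1, Mul(Rational(-1, 2), Add(7, Mul(-1, 397)))) = Add(1, Mul(Rational(-1, 2), Add(7, -397))) = Add(1, Mul(Rational(-1, 2), -390)) = Add(1, 195) = 196)
Function('x')(l, d) = Add(-8, Mul(-4, d)) (Function('x')(l, d) = Mul(-4, Add(2, d)) = Add(-8, Mul(-4, d)))
Function('J')(W) = Mul(Pow(Add(196, W), -1), Add(916, W)) (Function('J')(W) = Mul(Add(W, 916), Pow(Add(W, 196), -1)) = Mul(Add(916, W), Pow(Add(196, W), -1)) = Mul(Pow(Add(196, W), -1), Add(916, W)))
Pow(Function('J')(Function('x')(-6, Function('w')(-2))), -1) = Pow(Mul(Pow(Add(196, Add(-8, Mul(-4, -2))), -1), Add(916, Add(-8, Mul(-4, -2)))), -1) = Pow(Mul(Pow(Add(196, Add(-8, 8)), -1), Add(916, Add(-8, 8))), -1) = Pow(Mul(Pow(Add(196, 0), -1), Add(916, 0)), -1) = Pow(Mul(Pow(196, -1), 916), -1) = Pow(Mul(Rational(1, 196), 916), -1) = Pow(Rational(229, 49), -1) = Rational(49, 229)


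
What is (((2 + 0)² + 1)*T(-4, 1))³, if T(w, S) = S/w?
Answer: -125/64 ≈ -1.9531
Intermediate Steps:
(((2 + 0)² + 1)*T(-4, 1))³ = (((2 + 0)² + 1)*(1/(-4)))³ = ((2² + 1)*(1*(-¼)))³ = ((4 + 1)*(-¼))³ = (5*(-¼))³ = (-5/4)³ = -125/64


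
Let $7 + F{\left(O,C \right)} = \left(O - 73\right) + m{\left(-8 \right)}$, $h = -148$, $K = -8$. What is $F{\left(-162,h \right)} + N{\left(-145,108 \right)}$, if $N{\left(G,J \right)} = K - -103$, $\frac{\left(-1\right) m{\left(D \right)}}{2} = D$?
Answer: $-131$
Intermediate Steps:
$m{\left(D \right)} = - 2 D$
$N{\left(G,J \right)} = 95$ ($N{\left(G,J \right)} = -8 - -103 = -8 + 103 = 95$)
$F{\left(O,C \right)} = -64 + O$ ($F{\left(O,C \right)} = -7 + \left(\left(O - 73\right) - -16\right) = -7 + \left(\left(-73 + O\right) + 16\right) = -7 + \left(-57 + O\right) = -64 + O$)
$F{\left(-162,h \right)} + N{\left(-145,108 \right)} = \left(-64 - 162\right) + 95 = -226 + 95 = -131$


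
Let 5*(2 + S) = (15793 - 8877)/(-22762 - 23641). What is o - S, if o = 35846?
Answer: 1188182948/33145 ≈ 35848.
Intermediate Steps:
S = -67278/33145 (S = -2 + ((15793 - 8877)/(-22762 - 23641))/5 = -2 + (6916/(-46403))/5 = -2 + (6916*(-1/46403))/5 = -2 + (⅕)*(-988/6629) = -2 - 988/33145 = -67278/33145 ≈ -2.0298)
o - S = 35846 - 1*(-67278/33145) = 35846 + 67278/33145 = 1188182948/33145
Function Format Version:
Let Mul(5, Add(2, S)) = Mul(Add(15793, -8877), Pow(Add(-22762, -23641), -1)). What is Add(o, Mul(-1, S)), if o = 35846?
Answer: Rational(1188182948, 33145) ≈ 35848.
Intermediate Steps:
S = Rational(-67278, 33145) (S = Add(-2, Mul(Rational(1, 5), Mul(Add(15793, -8877), Pow(Add(-22762, -23641), -1)))) = Add(-2, Mul(Rational(1, 5), Mul(6916, Pow(-46403, -1)))) = Add(-2, Mul(Rational(1, 5), Mul(6916, Rational(-1, 46403)))) = Add(-2, Mul(Rational(1, 5), Rational(-988, 6629))) = Add(-2, Rational(-988, 33145)) = Rational(-67278, 33145) ≈ -2.0298)
Add(o, Mul(-1, S)) = Add(35846, Mul(-1, Rational(-67278, 33145))) = Add(35846, Rational(67278, 33145)) = Rational(1188182948, 33145)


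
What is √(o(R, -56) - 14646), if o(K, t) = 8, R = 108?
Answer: I*√14638 ≈ 120.99*I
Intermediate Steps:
√(o(R, -56) - 14646) = √(8 - 14646) = √(-14638) = I*√14638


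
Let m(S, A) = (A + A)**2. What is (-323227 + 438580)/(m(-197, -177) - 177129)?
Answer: -12817/5757 ≈ -2.2263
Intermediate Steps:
m(S, A) = 4*A**2 (m(S, A) = (2*A)**2 = 4*A**2)
(-323227 + 438580)/(m(-197, -177) - 177129) = (-323227 + 438580)/(4*(-177)**2 - 177129) = 115353/(4*31329 - 177129) = 115353/(125316 - 177129) = 115353/(-51813) = 115353*(-1/51813) = -12817/5757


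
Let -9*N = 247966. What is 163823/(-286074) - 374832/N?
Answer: 462222336047/35468312742 ≈ 13.032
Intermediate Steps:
N = -247966/9 (N = -1/9*247966 = -247966/9 ≈ -27552.)
163823/(-286074) - 374832/N = 163823/(-286074) - 374832/(-247966/9) = 163823*(-1/286074) - 374832*(-9/247966) = -163823/286074 + 1686744/123983 = 462222336047/35468312742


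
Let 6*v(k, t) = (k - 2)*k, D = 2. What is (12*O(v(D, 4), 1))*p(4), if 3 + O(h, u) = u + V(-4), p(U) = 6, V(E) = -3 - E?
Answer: -72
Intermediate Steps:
v(k, t) = k*(-2 + k)/6 (v(k, t) = ((k - 2)*k)/6 = ((-2 + k)*k)/6 = (k*(-2 + k))/6 = k*(-2 + k)/6)
O(h, u) = -2 + u (O(h, u) = -3 + (u + (-3 - 1*(-4))) = -3 + (u + (-3 + 4)) = -3 + (u + 1) = -3 + (1 + u) = -2 + u)
(12*O(v(D, 4), 1))*p(4) = (12*(-2 + 1))*6 = (12*(-1))*6 = -12*6 = -72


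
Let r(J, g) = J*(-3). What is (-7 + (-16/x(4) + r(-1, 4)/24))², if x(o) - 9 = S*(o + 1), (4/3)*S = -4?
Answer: 10201/576 ≈ 17.710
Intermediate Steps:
S = -3 (S = (¾)*(-4) = -3)
r(J, g) = -3*J
x(o) = 6 - 3*o (x(o) = 9 - 3*(o + 1) = 9 - 3*(1 + o) = 9 + (-3 - 3*o) = 6 - 3*o)
(-7 + (-16/x(4) + r(-1, 4)/24))² = (-7 + (-16/(6 - 3*4) - 3*(-1)/24))² = (-7 + (-16/(6 - 12) + 3*(1/24)))² = (-7 + (-16/(-6) + ⅛))² = (-7 + (-16*(-⅙) + ⅛))² = (-7 + (8/3 + ⅛))² = (-7 + 67/24)² = (-101/24)² = 10201/576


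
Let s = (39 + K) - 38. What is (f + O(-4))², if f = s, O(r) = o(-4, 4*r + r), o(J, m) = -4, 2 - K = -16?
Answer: 225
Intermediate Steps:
K = 18 (K = 2 - 1*(-16) = 2 + 16 = 18)
s = 19 (s = (39 + 18) - 38 = 57 - 38 = 19)
O(r) = -4
f = 19
(f + O(-4))² = (19 - 4)² = 15² = 225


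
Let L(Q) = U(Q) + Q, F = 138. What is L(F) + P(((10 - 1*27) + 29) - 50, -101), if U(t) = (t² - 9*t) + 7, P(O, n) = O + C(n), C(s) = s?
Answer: 17808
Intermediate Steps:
P(O, n) = O + n
U(t) = 7 + t² - 9*t
L(Q) = 7 + Q² - 8*Q (L(Q) = (7 + Q² - 9*Q) + Q = 7 + Q² - 8*Q)
L(F) + P(((10 - 1*27) + 29) - 50, -101) = (7 + 138² - 8*138) + ((((10 - 1*27) + 29) - 50) - 101) = (7 + 19044 - 1104) + ((((10 - 27) + 29) - 50) - 101) = 17947 + (((-17 + 29) - 50) - 101) = 17947 + ((12 - 50) - 101) = 17947 + (-38 - 101) = 17947 - 139 = 17808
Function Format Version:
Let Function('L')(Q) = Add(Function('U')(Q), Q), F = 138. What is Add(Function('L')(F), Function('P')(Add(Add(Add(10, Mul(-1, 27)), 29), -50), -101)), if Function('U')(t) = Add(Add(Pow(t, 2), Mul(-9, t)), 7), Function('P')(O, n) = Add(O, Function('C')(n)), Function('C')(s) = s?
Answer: 17808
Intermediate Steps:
Function('P')(O, n) = Add(O, n)
Function('U')(t) = Add(7, Pow(t, 2), Mul(-9, t))
Function('L')(Q) = Add(7, Pow(Q, 2), Mul(-8, Q)) (Function('L')(Q) = Add(Add(7, Pow(Q, 2), Mul(-9, Q)), Q) = Add(7, Pow(Q, 2), Mul(-8, Q)))
Add(Function('L')(F), Function('P')(Add(Add(Add(10, Mul(-1, 27)), 29), -50), -101)) = Add(Add(7, Pow(138, 2), Mul(-8, 138)), Add(Add(Add(Add(10, Mul(-1, 27)), 29), -50), -101)) = Add(Add(7, 19044, -1104), Add(Add(Add(Add(10, -27), 29), -50), -101)) = Add(17947, Add(Add(Add(-17, 29), -50), -101)) = Add(17947, Add(Add(12, -50), -101)) = Add(17947, Add(-38, -101)) = Add(17947, -139) = 17808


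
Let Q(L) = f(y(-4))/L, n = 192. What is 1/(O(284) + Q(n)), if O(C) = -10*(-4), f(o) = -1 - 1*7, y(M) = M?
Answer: 24/959 ≈ 0.025026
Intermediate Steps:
f(o) = -8 (f(o) = -1 - 7 = -8)
Q(L) = -8/L
O(C) = 40
1/(O(284) + Q(n)) = 1/(40 - 8/192) = 1/(40 - 8*1/192) = 1/(40 - 1/24) = 1/(959/24) = 24/959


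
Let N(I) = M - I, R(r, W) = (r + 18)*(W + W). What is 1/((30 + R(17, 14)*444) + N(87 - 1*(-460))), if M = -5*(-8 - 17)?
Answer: 1/434728 ≈ 2.3003e-6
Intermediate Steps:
R(r, W) = 2*W*(18 + r) (R(r, W) = (18 + r)*(2*W) = 2*W*(18 + r))
M = 125 (M = -5*(-25) = 125)
N(I) = 125 - I
1/((30 + R(17, 14)*444) + N(87 - 1*(-460))) = 1/((30 + (2*14*(18 + 17))*444) + (125 - (87 - 1*(-460)))) = 1/((30 + (2*14*35)*444) + (125 - (87 + 460))) = 1/((30 + 980*444) + (125 - 1*547)) = 1/((30 + 435120) + (125 - 547)) = 1/(435150 - 422) = 1/434728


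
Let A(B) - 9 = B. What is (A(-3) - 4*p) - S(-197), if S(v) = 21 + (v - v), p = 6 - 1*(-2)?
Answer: -47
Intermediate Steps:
A(B) = 9 + B
p = 8 (p = 6 + 2 = 8)
S(v) = 21 (S(v) = 21 + 0 = 21)
(A(-3) - 4*p) - S(-197) = ((9 - 3) - 4*8) - 1*21 = (6 - 32) - 21 = -26 - 21 = -47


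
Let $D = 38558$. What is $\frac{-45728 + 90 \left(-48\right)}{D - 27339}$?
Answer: $- \frac{50048}{11219} \approx -4.461$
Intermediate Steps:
$\frac{-45728 + 90 \left(-48\right)}{D - 27339} = \frac{-45728 + 90 \left(-48\right)}{38558 - 27339} = \frac{-45728 - 4320}{11219} = \left(-50048\right) \frac{1}{11219} = - \frac{50048}{11219}$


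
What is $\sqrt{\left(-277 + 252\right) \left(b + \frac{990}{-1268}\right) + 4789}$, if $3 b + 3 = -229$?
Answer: $\frac{\sqrt{24389351706}}{1902} \approx 82.109$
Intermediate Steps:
$b = - \frac{232}{3}$ ($b = -1 + \frac{1}{3} \left(-229\right) = -1 - \frac{229}{3} = - \frac{232}{3} \approx -77.333$)
$\sqrt{\left(-277 + 252\right) \left(b + \frac{990}{-1268}\right) + 4789} = \sqrt{\left(-277 + 252\right) \left(- \frac{232}{3} + \frac{990}{-1268}\right) + 4789} = \sqrt{- 25 \left(- \frac{232}{3} + 990 \left(- \frac{1}{1268}\right)\right) + 4789} = \sqrt{- 25 \left(- \frac{232}{3} - \frac{495}{634}\right) + 4789} = \sqrt{\left(-25\right) \left(- \frac{148573}{1902}\right) + 4789} = \sqrt{\frac{3714325}{1902} + 4789} = \sqrt{\frac{12823003}{1902}} = \frac{\sqrt{24389351706}}{1902}$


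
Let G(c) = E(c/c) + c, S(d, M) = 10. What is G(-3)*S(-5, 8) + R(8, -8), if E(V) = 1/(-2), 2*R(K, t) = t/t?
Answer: -69/2 ≈ -34.500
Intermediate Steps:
R(K, t) = ½ (R(K, t) = (t/t)/2 = (½)*1 = ½)
E(V) = -½
G(c) = -½ + c
G(-3)*S(-5, 8) + R(8, -8) = (-½ - 3)*10 + ½ = -7/2*10 + ½ = -35 + ½ = -69/2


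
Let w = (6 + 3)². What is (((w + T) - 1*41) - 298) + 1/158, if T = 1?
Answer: -40605/158 ≈ -256.99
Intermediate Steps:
w = 81 (w = 9² = 81)
(((w + T) - 1*41) - 298) + 1/158 = (((81 + 1) - 1*41) - 298) + 1/158 = ((82 - 41) - 298) + 1/158 = (41 - 298) + 1/158 = -257 + 1/158 = -40605/158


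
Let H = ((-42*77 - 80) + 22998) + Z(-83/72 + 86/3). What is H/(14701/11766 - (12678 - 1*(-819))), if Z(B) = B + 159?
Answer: -2805557597/1905492012 ≈ -1.4724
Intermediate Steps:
Z(B) = 159 + B
H = 1430677/72 (H = ((-42*77 - 80) + 22998) + (159 + (-83/72 + 86/3)) = ((-3234 - 80) + 22998) + (159 + (-83*1/72 + 86*(⅓))) = (-3314 + 22998) + (159 + (-83/72 + 86/3)) = 19684 + (159 + 1981/72) = 19684 + 13429/72 = 1430677/72 ≈ 19871.)
H/(14701/11766 - (12678 - 1*(-819))) = 1430677/(72*(14701/11766 - (12678 - 1*(-819)))) = 1430677/(72*(14701*(1/11766) - (12678 + 819))) = 1430677/(72*(14701/11766 - 1*13497)) = 1430677/(72*(14701/11766 - 13497)) = 1430677/(72*(-158791001/11766)) = (1430677/72)*(-11766/158791001) = -2805557597/1905492012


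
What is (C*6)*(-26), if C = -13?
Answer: 2028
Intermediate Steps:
(C*6)*(-26) = -13*6*(-26) = -78*(-26) = 2028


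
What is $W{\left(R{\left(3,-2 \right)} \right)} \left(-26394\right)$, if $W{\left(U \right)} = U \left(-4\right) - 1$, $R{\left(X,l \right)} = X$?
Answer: $343122$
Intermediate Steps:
$W{\left(U \right)} = -1 - 4 U$ ($W{\left(U \right)} = - 4 U - 1 = -1 - 4 U$)
$W{\left(R{\left(3,-2 \right)} \right)} \left(-26394\right) = \left(-1 - 12\right) \left(-26394\right) = \left(-13\right) \left(-26394\right) = 343122$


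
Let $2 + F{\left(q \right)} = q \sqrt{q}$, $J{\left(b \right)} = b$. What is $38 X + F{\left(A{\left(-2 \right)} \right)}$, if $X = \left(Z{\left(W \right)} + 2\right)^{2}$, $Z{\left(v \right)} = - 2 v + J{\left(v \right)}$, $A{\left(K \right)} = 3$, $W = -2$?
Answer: $606 + 3 \sqrt{3} \approx 611.2$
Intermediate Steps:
$F{\left(q \right)} = -2 + q^{\frac{3}{2}}$ ($F{\left(q \right)} = -2 + q \sqrt{q} = -2 + q^{\frac{3}{2}}$)
$Z{\left(v \right)} = - v$ ($Z{\left(v \right)} = - 2 v + v = - v$)
$X = 16$ ($X = \left(\left(-1\right) \left(-2\right) + 2\right)^{2} = \left(2 + 2\right)^{2} = 4^{2} = 16$)
$38 X + F{\left(A{\left(-2 \right)} \right)} = 38 \cdot 16 - \left(2 - 3^{\frac{3}{2}}\right) = 608 - \left(2 - 3 \sqrt{3}\right) = 606 + 3 \sqrt{3}$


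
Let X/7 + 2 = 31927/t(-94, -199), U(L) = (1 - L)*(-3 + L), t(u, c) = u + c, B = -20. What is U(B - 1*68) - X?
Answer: -2145416/293 ≈ -7322.2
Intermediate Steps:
t(u, c) = c + u
X = -227591/293 (X = -14 + 7*(31927/(-199 - 94)) = -14 + 7*(31927/(-293)) = -14 + 7*(31927*(-1/293)) = -14 + 7*(-31927/293) = -14 - 223489/293 = -227591/293 ≈ -776.76)
U(B - 1*68) - X = (-3 - (-20 - 1*68)² + 4*(-20 - 1*68)) - 1*(-227591/293) = (-3 - (-20 - 68)² + 4*(-20 - 68)) + 227591/293 = (-3 - 1*(-88)² + 4*(-88)) + 227591/293 = (-3 - 1*7744 - 352) + 227591/293 = (-3 - 7744 - 352) + 227591/293 = -8099 + 227591/293 = -2145416/293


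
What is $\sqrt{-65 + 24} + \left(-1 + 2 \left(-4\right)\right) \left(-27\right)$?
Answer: $243 + i \sqrt{41} \approx 243.0 + 6.4031 i$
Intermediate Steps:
$\sqrt{-65 + 24} + \left(-1 + 2 \left(-4\right)\right) \left(-27\right) = \sqrt{-41} + \left(-1 - 8\right) \left(-27\right) = i \sqrt{41} - -243 = i \sqrt{41} + 243 = 243 + i \sqrt{41}$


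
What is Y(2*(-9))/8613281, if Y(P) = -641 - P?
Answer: -623/8613281 ≈ -7.2330e-5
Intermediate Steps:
Y(2*(-9))/8613281 = (-641 - 2*(-9))/8613281 = (-641 - 1*(-18))*(1/8613281) = (-641 + 18)*(1/8613281) = -623*1/8613281 = -623/8613281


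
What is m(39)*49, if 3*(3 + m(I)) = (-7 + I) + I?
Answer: 3038/3 ≈ 1012.7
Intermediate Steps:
m(I) = -16/3 + 2*I/3 (m(I) = -3 + ((-7 + I) + I)/3 = -3 + (-7 + 2*I)/3 = -3 + (-7/3 + 2*I/3) = -16/3 + 2*I/3)
m(39)*49 = (-16/3 + (⅔)*39)*49 = (-16/3 + 26)*49 = (62/3)*49 = 3038/3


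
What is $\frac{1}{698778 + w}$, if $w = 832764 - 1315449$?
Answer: $\frac{1}{216093} \approx 4.6276 \cdot 10^{-6}$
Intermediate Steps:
$w = -482685$
$\frac{1}{698778 + w} = \frac{1}{698778 - 482685} = \frac{1}{216093}$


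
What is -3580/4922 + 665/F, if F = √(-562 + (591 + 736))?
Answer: -1790/2461 + 133*√85/51 ≈ 23.316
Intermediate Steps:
F = 3*√85 (F = √(-562 + 1327) = √765 = 3*√85 ≈ 27.659)
-3580/4922 + 665/F = -3580/4922 + 665/((3*√85)) = -3580*1/4922 + 665*(√85/255) = -1790/2461 + 133*√85/51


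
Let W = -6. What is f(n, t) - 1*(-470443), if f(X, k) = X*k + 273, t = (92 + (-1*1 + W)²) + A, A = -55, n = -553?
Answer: 423158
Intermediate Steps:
t = 86 (t = (92 + (-1*1 - 6)²) - 55 = (92 + (-1 - 6)²) - 55 = (92 + (-7)²) - 55 = (92 + 49) - 55 = 141 - 55 = 86)
f(X, k) = 273 + X*k
f(n, t) - 1*(-470443) = (273 - 553*86) - 1*(-470443) = (273 - 47558) + 470443 = -47285 + 470443 = 423158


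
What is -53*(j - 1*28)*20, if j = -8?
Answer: 38160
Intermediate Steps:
-53*(j - 1*28)*20 = -53*(-8 - 1*28)*20 = -53*(-8 - 28)*20 = -53*(-36)*20 = 1908*20 = 38160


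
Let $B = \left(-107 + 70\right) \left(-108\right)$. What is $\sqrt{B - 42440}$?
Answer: $2 i \sqrt{9611} \approx 196.07 i$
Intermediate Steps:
$B = 3996$ ($B = \left(-37\right) \left(-108\right) = 3996$)
$\sqrt{B - 42440} = \sqrt{3996 - 42440} = \sqrt{-38444} = 2 i \sqrt{9611}$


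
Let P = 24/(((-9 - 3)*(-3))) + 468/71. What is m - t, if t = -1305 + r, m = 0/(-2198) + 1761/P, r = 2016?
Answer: -724113/1546 ≈ -468.38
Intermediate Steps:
P = 1546/213 (P = 24/((-12*(-3))) + 468*(1/71) = 24/36 + 468/71 = 24*(1/36) + 468/71 = 2/3 + 468/71 = 1546/213 ≈ 7.2582)
m = 375093/1546 (m = 0/(-2198) + 1761/(1546/213) = 0*(-1/2198) + 1761*(213/1546) = 0 + 375093/1546 = 375093/1546 ≈ 242.62)
t = 711 (t = -1305 + 2016 = 711)
m - t = 375093/1546 - 1*711 = 375093/1546 - 711 = -724113/1546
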